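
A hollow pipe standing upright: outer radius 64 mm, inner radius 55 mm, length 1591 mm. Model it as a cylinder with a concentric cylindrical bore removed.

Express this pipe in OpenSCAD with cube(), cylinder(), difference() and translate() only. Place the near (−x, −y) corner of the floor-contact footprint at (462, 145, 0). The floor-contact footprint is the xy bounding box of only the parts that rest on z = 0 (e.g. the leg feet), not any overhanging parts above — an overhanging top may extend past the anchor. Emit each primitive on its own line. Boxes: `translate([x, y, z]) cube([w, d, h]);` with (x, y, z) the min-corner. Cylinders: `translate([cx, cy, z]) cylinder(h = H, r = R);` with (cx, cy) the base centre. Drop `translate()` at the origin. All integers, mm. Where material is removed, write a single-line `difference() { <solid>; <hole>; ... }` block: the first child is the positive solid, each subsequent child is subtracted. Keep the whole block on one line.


difference() { translate([526, 209, 0]) cylinder(h = 1591, r = 64); translate([526, 209, 0]) cylinder(h = 1591, r = 55); }


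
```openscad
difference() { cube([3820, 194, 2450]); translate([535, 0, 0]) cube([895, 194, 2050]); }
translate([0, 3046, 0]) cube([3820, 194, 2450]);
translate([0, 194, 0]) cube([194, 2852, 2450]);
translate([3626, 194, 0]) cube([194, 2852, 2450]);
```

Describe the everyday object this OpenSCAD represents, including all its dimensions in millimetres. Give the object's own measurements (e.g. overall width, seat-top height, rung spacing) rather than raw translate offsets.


A single room: four walls, each 2450 mm tall and 194 mm thick, enclosing an outside footprint 3820×3240 mm (x × y), no floor or roof. The front and back walls (−y and +y sides) run the full x-width; the side walls fit between their inner faces. A door opening 895 mm wide and 2050 mm tall is cut through the front wall from the floor up, its −x edge 535 mm from the wall's −x end.


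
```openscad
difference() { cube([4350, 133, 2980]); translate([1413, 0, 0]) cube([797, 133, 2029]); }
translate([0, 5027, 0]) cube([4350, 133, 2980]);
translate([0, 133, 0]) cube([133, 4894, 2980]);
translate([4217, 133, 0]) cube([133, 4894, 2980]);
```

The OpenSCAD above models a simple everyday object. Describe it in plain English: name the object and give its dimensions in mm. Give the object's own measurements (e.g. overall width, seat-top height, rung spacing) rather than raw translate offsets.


A single room: four walls, each 2980 mm tall and 133 mm thick, enclosing an outside footprint 4350×5160 mm (x × y), no floor or roof. The front and back walls (−y and +y sides) run the full x-width; the side walls fit between their inner faces. A door opening 797 mm wide and 2029 mm tall is cut through the front wall from the floor up, its −x edge 1413 mm from the wall's −x end.


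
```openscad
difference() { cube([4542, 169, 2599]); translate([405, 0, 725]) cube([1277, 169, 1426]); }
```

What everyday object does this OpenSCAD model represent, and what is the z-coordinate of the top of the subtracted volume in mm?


A wall with a window opening. The window head height is 2151 mm.

A wall with a rectangular opening subtracted — a window. Sill at z = 725, opening 1426 mm tall, so the head is at 725 + 1426 = 2151 mm.


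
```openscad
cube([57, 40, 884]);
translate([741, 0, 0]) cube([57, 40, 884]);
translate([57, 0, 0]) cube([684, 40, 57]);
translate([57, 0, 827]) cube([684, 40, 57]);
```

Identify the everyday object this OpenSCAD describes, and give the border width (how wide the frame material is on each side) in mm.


A picture frame. The border width is 57 mm.

Four thin pieces enclosing a rectangular opening — a picture frame. The two full-height stiles are 884 mm tall; the top rail sits at z = 827 and is 57 mm tall, so the border above the opening is 884 − 827 = 57 mm, matching the stile x-width.


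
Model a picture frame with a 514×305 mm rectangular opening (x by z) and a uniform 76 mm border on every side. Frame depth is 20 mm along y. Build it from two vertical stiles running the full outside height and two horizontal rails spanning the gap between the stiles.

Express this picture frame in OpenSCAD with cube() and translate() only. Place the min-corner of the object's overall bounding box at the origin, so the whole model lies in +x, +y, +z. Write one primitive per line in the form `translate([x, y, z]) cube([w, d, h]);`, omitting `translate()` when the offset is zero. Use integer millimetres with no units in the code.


cube([76, 20, 457]);
translate([590, 0, 0]) cube([76, 20, 457]);
translate([76, 0, 0]) cube([514, 20, 76]);
translate([76, 0, 381]) cube([514, 20, 76]);


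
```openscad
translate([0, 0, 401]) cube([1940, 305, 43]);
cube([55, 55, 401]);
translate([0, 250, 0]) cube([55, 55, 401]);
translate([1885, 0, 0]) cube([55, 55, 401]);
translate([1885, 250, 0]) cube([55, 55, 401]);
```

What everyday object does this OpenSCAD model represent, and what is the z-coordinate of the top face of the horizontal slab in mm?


A bench. The seat-top height is 444 mm.

A long slab on four corner posts — a bench. The slab sits at z = 401 with thickness 43, so the top is 401 + 43 = 444 mm.


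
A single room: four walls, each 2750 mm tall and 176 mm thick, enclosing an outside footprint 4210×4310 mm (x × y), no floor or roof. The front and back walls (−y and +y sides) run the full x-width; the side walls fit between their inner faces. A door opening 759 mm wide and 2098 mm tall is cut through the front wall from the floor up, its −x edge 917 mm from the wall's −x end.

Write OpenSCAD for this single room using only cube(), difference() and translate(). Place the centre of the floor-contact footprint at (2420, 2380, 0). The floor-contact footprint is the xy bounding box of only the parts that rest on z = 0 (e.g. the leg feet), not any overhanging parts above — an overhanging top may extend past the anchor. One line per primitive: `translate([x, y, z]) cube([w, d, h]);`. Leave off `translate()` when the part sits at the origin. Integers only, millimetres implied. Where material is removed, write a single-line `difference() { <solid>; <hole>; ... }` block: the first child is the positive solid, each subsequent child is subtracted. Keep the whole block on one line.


difference() { translate([315, 225, 0]) cube([4210, 176, 2750]); translate([1232, 225, 0]) cube([759, 176, 2098]); }
translate([315, 4359, 0]) cube([4210, 176, 2750]);
translate([315, 401, 0]) cube([176, 3958, 2750]);
translate([4349, 401, 0]) cube([176, 3958, 2750]);


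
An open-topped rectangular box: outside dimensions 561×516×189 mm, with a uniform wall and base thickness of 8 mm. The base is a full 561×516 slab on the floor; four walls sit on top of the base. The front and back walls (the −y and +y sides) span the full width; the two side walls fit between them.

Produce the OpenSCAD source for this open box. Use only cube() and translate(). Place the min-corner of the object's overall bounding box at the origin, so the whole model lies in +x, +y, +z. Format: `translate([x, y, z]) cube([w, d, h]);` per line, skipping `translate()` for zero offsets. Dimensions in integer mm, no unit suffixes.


cube([561, 516, 8]);
translate([0, 0, 8]) cube([561, 8, 181]);
translate([0, 508, 8]) cube([561, 8, 181]);
translate([0, 8, 8]) cube([8, 500, 181]);
translate([553, 8, 8]) cube([8, 500, 181]);


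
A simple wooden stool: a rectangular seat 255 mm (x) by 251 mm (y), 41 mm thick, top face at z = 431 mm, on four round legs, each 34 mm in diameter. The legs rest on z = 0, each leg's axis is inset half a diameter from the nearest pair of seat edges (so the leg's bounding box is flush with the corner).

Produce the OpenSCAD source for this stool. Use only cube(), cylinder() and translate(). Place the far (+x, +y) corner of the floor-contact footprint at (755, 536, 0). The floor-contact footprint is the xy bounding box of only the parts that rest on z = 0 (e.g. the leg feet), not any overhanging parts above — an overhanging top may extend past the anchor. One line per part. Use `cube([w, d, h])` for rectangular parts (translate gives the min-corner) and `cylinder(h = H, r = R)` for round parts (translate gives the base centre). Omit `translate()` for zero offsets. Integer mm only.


// leg_h = 431 - 41 = 390
translate([500, 285, 390]) cube([255, 251, 41]);
translate([517, 302, 0]) cylinder(h = 390, r = 17);
translate([738, 302, 0]) cylinder(h = 390, r = 17);
translate([517, 519, 0]) cylinder(h = 390, r = 17);
translate([738, 519, 0]) cylinder(h = 390, r = 17);


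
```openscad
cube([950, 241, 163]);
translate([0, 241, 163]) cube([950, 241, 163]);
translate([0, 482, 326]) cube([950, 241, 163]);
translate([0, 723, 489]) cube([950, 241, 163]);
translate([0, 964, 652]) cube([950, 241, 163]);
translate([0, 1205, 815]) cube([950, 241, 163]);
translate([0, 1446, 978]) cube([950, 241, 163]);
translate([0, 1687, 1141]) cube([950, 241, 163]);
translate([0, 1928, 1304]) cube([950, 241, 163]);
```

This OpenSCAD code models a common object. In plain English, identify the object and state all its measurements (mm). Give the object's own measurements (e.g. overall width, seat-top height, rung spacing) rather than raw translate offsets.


A straight staircase of 9 solid steps. Each step is 950 mm wide (x), 241 mm deep (y, the going) and 163 mm tall (the rise). The first step rests on the floor; each subsequent step sits one going further in +y and one rise higher in +z, directly behind and above the previous step with no overlap.


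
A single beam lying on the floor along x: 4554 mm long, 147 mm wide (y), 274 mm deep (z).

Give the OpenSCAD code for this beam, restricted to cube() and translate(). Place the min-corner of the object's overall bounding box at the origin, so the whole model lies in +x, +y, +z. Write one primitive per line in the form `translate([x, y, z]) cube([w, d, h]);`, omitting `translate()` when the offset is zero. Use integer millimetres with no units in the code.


cube([4554, 147, 274]);


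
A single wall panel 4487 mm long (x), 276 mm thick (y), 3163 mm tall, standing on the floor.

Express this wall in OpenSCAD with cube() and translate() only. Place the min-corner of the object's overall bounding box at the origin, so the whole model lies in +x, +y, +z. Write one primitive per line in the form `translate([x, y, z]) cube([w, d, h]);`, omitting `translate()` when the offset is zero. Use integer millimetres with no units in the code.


cube([4487, 276, 3163]);


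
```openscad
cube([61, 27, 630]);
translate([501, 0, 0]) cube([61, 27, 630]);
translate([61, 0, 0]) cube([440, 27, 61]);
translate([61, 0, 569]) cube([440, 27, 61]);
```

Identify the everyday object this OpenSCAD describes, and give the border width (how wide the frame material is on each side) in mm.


A picture frame. The border width is 61 mm.

Four thin pieces enclosing a rectangular opening — a picture frame. The two full-height stiles are 630 mm tall; the top rail sits at z = 569 and is 61 mm tall, so the border above the opening is 630 − 569 = 61 mm, matching the stile x-width.


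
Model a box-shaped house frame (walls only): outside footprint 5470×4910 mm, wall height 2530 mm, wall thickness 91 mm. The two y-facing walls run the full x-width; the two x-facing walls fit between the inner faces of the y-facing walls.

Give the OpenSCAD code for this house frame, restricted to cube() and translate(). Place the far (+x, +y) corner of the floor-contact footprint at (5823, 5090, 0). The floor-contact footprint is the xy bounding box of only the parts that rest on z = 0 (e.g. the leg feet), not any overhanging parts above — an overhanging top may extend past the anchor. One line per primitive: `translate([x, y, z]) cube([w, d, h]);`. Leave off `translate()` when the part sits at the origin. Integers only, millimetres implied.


translate([353, 180, 0]) cube([5470, 91, 2530]);
translate([353, 4999, 0]) cube([5470, 91, 2530]);
translate([353, 271, 0]) cube([91, 4728, 2530]);
translate([5732, 271, 0]) cube([91, 4728, 2530]);


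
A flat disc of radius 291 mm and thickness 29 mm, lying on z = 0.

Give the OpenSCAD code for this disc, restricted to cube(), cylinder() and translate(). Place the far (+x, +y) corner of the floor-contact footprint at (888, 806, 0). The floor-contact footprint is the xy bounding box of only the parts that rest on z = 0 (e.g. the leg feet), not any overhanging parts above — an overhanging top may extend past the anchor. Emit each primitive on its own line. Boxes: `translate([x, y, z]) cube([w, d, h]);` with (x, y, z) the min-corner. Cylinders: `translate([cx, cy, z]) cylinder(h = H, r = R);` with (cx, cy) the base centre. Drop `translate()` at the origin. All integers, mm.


translate([597, 515, 0]) cylinder(h = 29, r = 291);


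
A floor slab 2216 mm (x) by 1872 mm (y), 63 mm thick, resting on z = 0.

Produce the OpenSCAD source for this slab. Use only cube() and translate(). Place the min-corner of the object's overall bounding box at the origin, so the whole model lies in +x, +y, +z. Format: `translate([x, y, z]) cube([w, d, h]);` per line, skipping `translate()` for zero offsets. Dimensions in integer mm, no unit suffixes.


cube([2216, 1872, 63]);


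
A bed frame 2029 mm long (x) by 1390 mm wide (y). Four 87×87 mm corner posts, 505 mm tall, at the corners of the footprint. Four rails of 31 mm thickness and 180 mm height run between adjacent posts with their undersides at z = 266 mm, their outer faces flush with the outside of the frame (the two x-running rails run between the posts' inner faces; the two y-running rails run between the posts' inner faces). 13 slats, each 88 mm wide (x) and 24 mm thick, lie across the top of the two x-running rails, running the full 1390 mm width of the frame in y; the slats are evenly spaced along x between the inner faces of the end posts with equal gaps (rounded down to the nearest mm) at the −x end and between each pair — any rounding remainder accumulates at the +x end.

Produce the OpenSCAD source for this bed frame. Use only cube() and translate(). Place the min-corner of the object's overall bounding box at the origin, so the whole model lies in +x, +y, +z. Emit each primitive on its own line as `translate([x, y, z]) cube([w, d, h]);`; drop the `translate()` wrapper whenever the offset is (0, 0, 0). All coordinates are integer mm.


cube([87, 87, 505]);
translate([0, 1303, 0]) cube([87, 87, 505]);
translate([1942, 0, 0]) cube([87, 87, 505]);
translate([1942, 1303, 0]) cube([87, 87, 505]);
translate([87, 0, 266]) cube([1855, 31, 180]);
translate([87, 1359, 266]) cube([1855, 31, 180]);
translate([0, 87, 266]) cube([31, 1216, 180]);
translate([1998, 87, 266]) cube([31, 1216, 180]);
translate([137, 0, 446]) cube([88, 1390, 24]);
translate([275, 0, 446]) cube([88, 1390, 24]);
translate([413, 0, 446]) cube([88, 1390, 24]);
translate([551, 0, 446]) cube([88, 1390, 24]);
translate([689, 0, 446]) cube([88, 1390, 24]);
translate([827, 0, 446]) cube([88, 1390, 24]);
translate([965, 0, 446]) cube([88, 1390, 24]);
translate([1103, 0, 446]) cube([88, 1390, 24]);
translate([1241, 0, 446]) cube([88, 1390, 24]);
translate([1379, 0, 446]) cube([88, 1390, 24]);
translate([1517, 0, 446]) cube([88, 1390, 24]);
translate([1655, 0, 446]) cube([88, 1390, 24]);
translate([1793, 0, 446]) cube([88, 1390, 24]);


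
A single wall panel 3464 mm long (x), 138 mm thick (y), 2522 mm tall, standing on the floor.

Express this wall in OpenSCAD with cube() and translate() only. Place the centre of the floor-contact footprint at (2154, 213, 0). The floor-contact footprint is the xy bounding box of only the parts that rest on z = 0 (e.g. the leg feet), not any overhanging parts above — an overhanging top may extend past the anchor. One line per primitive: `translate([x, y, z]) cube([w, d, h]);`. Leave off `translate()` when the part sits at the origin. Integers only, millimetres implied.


translate([422, 144, 0]) cube([3464, 138, 2522]);


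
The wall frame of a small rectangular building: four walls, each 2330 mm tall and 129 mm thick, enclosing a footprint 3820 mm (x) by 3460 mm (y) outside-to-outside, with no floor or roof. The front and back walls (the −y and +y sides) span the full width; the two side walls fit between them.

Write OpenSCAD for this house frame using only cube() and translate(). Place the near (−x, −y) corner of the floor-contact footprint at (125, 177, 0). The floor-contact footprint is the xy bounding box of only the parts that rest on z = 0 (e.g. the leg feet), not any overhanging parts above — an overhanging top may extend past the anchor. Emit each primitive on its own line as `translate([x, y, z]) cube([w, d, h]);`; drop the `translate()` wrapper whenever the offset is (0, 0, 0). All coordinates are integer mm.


translate([125, 177, 0]) cube([3820, 129, 2330]);
translate([125, 3508, 0]) cube([3820, 129, 2330]);
translate([125, 306, 0]) cube([129, 3202, 2330]);
translate([3816, 306, 0]) cube([129, 3202, 2330]);


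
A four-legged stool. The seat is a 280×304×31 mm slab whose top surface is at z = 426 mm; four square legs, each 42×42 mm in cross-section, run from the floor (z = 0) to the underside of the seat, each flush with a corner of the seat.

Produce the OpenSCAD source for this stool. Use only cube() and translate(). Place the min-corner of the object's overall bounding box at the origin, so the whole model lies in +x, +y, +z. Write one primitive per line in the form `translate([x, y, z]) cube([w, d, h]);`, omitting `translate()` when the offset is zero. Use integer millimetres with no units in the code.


// leg_h = 426 - 31 = 395
translate([0, 0, 395]) cube([280, 304, 31]);
cube([42, 42, 395]);
translate([238, 0, 0]) cube([42, 42, 395]);
translate([0, 262, 0]) cube([42, 42, 395]);
translate([238, 262, 0]) cube([42, 42, 395]);


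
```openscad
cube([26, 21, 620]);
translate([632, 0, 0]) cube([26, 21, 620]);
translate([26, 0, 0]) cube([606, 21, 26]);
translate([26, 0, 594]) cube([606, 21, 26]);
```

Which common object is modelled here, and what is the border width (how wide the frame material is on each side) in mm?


A picture frame. The border width is 26 mm.

Four thin pieces enclosing a rectangular opening — a picture frame. The two full-height stiles are 620 mm tall; the top rail sits at z = 594 and is 26 mm tall, so the border above the opening is 620 − 594 = 26 mm, matching the stile x-width.


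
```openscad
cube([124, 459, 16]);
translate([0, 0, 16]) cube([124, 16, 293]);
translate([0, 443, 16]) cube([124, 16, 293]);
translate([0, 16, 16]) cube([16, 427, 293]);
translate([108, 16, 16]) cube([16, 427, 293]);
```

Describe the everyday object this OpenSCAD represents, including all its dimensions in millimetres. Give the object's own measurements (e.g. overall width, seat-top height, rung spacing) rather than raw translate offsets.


An open-topped rectangular box: outside dimensions 124×459×309 mm, with a uniform wall and base thickness of 16 mm. The base is a full 124×459 slab on the floor; four walls sit on top of the base. The front and back walls (the −y and +y sides) span the full width; the two side walls fit between them.


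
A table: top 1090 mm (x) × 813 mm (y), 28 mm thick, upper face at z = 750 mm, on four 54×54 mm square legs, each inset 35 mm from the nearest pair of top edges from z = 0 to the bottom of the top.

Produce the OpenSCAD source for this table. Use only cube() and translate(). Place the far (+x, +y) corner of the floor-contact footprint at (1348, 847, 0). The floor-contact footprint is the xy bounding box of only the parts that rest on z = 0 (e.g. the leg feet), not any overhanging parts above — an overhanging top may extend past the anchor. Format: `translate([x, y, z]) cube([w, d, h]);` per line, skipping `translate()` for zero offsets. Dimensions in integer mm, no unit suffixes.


translate([293, 69, 722]) cube([1090, 813, 28]);
translate([328, 104, 0]) cube([54, 54, 722]);
translate([1294, 104, 0]) cube([54, 54, 722]);
translate([328, 793, 0]) cube([54, 54, 722]);
translate([1294, 793, 0]) cube([54, 54, 722]);


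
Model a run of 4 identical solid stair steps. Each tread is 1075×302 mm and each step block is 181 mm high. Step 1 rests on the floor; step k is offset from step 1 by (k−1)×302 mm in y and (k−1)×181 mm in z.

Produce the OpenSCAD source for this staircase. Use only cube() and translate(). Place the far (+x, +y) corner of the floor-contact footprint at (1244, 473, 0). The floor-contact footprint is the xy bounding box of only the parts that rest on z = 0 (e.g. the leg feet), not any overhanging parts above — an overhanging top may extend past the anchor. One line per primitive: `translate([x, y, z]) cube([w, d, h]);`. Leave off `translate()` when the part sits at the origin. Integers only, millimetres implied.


translate([169, 171, 0]) cube([1075, 302, 181]);
translate([169, 473, 181]) cube([1075, 302, 181]);
translate([169, 775, 362]) cube([1075, 302, 181]);
translate([169, 1077, 543]) cube([1075, 302, 181]);


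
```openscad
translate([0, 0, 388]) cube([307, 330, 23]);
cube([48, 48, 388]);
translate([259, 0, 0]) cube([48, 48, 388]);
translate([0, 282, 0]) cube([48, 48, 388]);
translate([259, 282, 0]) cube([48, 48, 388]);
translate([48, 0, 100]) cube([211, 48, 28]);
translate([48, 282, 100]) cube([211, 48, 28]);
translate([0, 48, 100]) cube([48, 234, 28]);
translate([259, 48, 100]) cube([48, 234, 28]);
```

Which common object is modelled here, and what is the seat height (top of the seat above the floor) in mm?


A stool. The seat height is 411 mm.

A 307×330×23 slab at z = 388 on four corner posts — a stool. The seat top is 388 + 23 = 411 mm.


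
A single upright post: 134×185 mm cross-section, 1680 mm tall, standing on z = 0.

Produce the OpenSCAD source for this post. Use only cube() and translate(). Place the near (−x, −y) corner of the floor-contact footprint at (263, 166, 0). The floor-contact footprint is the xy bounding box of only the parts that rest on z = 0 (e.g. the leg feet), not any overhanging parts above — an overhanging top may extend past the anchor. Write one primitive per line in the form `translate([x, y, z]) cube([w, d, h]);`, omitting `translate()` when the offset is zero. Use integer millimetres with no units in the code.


translate([263, 166, 0]) cube([134, 185, 1680]);


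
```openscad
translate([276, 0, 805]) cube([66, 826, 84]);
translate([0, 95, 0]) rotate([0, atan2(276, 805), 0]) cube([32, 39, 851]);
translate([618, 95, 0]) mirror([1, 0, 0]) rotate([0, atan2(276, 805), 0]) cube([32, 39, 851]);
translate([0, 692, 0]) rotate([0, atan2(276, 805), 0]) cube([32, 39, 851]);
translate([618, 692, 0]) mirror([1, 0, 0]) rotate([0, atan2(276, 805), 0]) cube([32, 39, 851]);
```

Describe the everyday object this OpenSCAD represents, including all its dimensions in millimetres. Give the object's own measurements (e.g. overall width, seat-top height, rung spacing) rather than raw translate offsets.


A sawhorse. A 66×826×84 mm beam (x, y, z) sits on two A-frame leg pairs. Each pair is two raked legs of 32×39 mm section (39 mm along y) splaying symmetrically in x. Each leg rises 805 mm vertically over 276 mm of horizontal reach and is 851 mm long along its own axis. Every leg's outer bottom edge rests on the floor and its outer top edge meets a bottom edge of the beam — the left legs (tilting toward +x) meet the beam's −x bottom edge, the right legs (their mirror images, tilting toward −x) meet its +x bottom edge — so the leg tops tuck under the beam, the beam's underside is 805 mm above the floor, and the feet are 618 mm apart outside-to-outside with the beam centred between them. The two leg pairs are set in 95 mm from either end of the beam.


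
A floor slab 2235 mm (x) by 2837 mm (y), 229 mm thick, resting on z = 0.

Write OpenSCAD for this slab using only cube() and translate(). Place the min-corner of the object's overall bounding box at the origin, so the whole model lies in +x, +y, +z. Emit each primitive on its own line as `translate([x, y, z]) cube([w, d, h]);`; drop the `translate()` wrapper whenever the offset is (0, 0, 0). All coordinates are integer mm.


cube([2235, 2837, 229]);


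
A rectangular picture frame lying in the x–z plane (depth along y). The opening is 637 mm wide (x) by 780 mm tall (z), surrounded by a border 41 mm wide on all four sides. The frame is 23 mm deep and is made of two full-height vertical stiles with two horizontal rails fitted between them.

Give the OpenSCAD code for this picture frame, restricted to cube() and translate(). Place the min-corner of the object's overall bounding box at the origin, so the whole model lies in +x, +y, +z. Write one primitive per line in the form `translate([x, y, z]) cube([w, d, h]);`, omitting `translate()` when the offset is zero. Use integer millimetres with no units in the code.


cube([41, 23, 862]);
translate([678, 0, 0]) cube([41, 23, 862]);
translate([41, 0, 0]) cube([637, 23, 41]);
translate([41, 0, 821]) cube([637, 23, 41]);


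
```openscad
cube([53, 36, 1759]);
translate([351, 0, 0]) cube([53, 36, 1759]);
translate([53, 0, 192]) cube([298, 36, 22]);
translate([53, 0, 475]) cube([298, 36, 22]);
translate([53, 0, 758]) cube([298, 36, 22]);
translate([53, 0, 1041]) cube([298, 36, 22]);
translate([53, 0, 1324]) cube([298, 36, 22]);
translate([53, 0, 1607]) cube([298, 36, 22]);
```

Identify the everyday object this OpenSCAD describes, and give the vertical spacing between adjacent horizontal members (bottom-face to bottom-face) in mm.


A ladder. The rung spacing is 283 mm.

Two tall 53×36 posts with 6 short bars between them — a ladder. Adjacent rungs sit at z = 192 and z = 475, so the spacing is 475 − 192 = 283 mm.


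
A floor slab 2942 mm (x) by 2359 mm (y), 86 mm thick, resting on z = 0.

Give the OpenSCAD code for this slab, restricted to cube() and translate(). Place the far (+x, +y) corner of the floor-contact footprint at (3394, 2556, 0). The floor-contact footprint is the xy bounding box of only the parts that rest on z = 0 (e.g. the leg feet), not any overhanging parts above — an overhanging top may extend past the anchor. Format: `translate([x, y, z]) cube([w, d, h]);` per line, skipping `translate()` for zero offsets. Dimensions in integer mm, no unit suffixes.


translate([452, 197, 0]) cube([2942, 2359, 86]);


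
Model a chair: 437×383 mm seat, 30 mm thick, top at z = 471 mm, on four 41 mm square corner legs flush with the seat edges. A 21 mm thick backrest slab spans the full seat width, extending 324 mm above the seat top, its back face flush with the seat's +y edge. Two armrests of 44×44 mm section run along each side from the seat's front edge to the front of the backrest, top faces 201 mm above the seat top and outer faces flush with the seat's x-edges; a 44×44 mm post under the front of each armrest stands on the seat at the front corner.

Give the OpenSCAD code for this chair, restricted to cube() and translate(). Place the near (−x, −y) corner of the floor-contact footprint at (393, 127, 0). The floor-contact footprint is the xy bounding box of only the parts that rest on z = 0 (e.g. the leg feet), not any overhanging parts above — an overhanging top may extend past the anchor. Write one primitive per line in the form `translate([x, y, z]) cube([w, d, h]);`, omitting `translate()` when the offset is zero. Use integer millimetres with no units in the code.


translate([393, 127, 441]) cube([437, 383, 30]);
translate([393, 127, 0]) cube([41, 41, 441]);
translate([789, 127, 0]) cube([41, 41, 441]);
translate([393, 469, 0]) cube([41, 41, 441]);
translate([789, 469, 0]) cube([41, 41, 441]);
translate([393, 489, 471]) cube([437, 21, 324]);
translate([393, 127, 628]) cube([44, 362, 44]);
translate([786, 127, 628]) cube([44, 362, 44]);
translate([393, 127, 471]) cube([44, 44, 157]);
translate([786, 127, 471]) cube([44, 44, 157]);


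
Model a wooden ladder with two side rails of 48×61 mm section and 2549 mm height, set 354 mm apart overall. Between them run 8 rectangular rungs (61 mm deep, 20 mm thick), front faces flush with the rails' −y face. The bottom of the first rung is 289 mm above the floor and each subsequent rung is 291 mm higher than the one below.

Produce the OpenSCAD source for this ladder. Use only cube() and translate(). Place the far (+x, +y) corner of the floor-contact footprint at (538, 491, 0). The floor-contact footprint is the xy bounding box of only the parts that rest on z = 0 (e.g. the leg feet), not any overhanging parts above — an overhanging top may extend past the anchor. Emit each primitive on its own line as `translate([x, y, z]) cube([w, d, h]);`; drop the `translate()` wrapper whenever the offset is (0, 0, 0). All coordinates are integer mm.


// rung span = 354 - 2*48 = 258
// rung[k] z = 289 + k*291
translate([184, 430, 0]) cube([48, 61, 2549]);
translate([490, 430, 0]) cube([48, 61, 2549]);
translate([232, 430, 289]) cube([258, 61, 20]);
translate([232, 430, 580]) cube([258, 61, 20]);
translate([232, 430, 871]) cube([258, 61, 20]);
translate([232, 430, 1162]) cube([258, 61, 20]);
translate([232, 430, 1453]) cube([258, 61, 20]);
translate([232, 430, 1744]) cube([258, 61, 20]);
translate([232, 430, 2035]) cube([258, 61, 20]);
translate([232, 430, 2326]) cube([258, 61, 20]);


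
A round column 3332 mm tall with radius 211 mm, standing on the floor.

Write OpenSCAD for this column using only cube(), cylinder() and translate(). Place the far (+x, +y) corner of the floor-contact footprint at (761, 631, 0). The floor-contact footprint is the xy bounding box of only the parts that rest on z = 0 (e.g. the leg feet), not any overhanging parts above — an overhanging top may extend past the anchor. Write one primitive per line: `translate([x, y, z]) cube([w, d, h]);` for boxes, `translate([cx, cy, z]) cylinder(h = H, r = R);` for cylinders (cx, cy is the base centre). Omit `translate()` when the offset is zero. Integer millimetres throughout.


translate([550, 420, 0]) cylinder(h = 3332, r = 211);


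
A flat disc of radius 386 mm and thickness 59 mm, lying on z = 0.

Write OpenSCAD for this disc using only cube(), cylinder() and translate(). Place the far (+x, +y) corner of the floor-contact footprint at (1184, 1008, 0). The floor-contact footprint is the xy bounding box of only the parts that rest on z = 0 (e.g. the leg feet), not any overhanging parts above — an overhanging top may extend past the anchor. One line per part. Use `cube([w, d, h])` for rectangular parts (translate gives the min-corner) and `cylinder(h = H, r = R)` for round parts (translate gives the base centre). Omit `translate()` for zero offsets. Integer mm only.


translate([798, 622, 0]) cylinder(h = 59, r = 386);


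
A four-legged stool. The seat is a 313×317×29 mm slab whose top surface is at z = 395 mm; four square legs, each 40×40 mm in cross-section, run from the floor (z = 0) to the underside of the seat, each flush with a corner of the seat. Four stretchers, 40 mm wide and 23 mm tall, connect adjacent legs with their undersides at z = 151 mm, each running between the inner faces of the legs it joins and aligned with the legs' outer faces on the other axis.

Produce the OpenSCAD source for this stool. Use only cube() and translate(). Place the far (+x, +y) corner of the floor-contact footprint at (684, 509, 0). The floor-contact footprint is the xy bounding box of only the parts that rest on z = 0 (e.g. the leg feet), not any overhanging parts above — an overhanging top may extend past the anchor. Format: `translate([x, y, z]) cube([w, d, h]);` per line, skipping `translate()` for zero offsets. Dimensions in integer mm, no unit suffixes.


translate([371, 192, 366]) cube([313, 317, 29]);
translate([371, 192, 0]) cube([40, 40, 366]);
translate([644, 192, 0]) cube([40, 40, 366]);
translate([371, 469, 0]) cube([40, 40, 366]);
translate([644, 469, 0]) cube([40, 40, 366]);
translate([411, 192, 151]) cube([233, 40, 23]);
translate([411, 469, 151]) cube([233, 40, 23]);
translate([371, 232, 151]) cube([40, 237, 23]);
translate([644, 232, 151]) cube([40, 237, 23]);


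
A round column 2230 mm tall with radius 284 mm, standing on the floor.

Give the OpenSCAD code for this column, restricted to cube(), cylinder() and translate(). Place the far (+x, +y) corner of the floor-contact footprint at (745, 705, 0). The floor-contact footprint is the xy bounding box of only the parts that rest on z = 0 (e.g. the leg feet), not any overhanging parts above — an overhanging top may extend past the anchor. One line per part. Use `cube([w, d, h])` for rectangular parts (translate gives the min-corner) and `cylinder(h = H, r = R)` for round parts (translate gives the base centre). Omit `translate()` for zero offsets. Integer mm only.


translate([461, 421, 0]) cylinder(h = 2230, r = 284);


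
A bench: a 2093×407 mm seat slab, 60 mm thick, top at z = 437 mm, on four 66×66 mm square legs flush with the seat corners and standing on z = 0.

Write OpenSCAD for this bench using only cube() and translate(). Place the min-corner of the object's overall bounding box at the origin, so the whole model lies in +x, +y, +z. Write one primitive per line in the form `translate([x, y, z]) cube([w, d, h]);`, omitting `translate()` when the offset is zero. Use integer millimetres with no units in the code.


// leg_h = 437 − 60 = 377
translate([0, 0, 377]) cube([2093, 407, 60]);
cube([66, 66, 377]);
translate([0, 341, 0]) cube([66, 66, 377]);
translate([2027, 0, 0]) cube([66, 66, 377]);
translate([2027, 341, 0]) cube([66, 66, 377]);


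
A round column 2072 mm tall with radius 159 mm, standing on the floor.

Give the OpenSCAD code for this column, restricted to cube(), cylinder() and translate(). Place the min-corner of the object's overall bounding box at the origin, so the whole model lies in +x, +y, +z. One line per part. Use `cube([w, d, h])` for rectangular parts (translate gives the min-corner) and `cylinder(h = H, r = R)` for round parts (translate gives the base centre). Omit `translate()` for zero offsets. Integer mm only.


translate([159, 159, 0]) cylinder(h = 2072, r = 159);


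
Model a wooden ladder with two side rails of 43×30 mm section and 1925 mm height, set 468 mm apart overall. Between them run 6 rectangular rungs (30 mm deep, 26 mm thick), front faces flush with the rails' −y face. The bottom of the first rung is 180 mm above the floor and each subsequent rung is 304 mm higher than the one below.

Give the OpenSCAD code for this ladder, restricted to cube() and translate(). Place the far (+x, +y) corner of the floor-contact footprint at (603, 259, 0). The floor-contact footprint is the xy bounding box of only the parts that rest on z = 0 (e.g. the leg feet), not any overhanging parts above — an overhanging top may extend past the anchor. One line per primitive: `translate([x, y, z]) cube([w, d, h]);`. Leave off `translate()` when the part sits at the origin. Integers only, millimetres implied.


translate([135, 229, 0]) cube([43, 30, 1925]);
translate([560, 229, 0]) cube([43, 30, 1925]);
translate([178, 229, 180]) cube([382, 30, 26]);
translate([178, 229, 484]) cube([382, 30, 26]);
translate([178, 229, 788]) cube([382, 30, 26]);
translate([178, 229, 1092]) cube([382, 30, 26]);
translate([178, 229, 1396]) cube([382, 30, 26]);
translate([178, 229, 1700]) cube([382, 30, 26]);


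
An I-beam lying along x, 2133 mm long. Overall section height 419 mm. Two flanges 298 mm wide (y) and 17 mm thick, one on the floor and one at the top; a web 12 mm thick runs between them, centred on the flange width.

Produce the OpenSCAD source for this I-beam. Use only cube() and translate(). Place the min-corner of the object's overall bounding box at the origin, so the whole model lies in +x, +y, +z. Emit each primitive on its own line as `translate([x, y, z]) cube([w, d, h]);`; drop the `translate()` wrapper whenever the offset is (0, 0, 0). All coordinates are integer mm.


cube([2133, 298, 17]);
translate([0, 143, 17]) cube([2133, 12, 385]);
translate([0, 0, 402]) cube([2133, 298, 17]);


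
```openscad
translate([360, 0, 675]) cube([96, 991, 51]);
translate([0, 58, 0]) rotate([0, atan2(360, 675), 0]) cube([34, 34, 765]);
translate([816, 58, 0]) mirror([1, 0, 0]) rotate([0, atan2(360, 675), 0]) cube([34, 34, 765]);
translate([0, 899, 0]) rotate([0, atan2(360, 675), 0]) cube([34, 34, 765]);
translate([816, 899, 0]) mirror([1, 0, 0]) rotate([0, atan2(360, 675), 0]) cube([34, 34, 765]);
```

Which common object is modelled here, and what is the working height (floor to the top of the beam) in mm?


A sawhorse. The overall height is 726 mm.

A beam across two mirrored pairs of raked legs — a sawhorse. The beam's underside is at z = 675 (matching the legs' vertical rise in atan2(360, 675)) and the beam is 51 mm tall, so its top is at 675 + 51 = 726 mm. The raked legs top out at the beam's underside, so that is the highest point.


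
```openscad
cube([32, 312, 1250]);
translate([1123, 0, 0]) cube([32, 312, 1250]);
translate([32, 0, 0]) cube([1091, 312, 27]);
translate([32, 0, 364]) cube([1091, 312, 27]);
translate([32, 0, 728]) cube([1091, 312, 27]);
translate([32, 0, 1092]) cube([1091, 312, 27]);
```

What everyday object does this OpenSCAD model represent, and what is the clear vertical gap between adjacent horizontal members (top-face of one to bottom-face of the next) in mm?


A bookshelf. The clear shelf gap is 337 mm.

Two tall side panels with 4 horizontal boards between them — a bookshelf. The first two shelf undersides are at z = 0 and z = 364; with shelf thickness 27, the clear gap is 364 − 0 − 27 = 337 mm.


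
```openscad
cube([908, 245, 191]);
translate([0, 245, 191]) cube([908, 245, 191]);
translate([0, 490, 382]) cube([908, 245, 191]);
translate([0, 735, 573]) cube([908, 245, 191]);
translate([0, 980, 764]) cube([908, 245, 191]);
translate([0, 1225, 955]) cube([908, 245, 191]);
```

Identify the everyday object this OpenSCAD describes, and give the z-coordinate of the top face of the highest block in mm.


A staircase. The total rise is 1146 mm.

6 identical blocks, each offset up and back from the previous — a staircase. Each step is 191 mm tall and there are 6 of them, so the total rise is 6 × 191 = 1146 mm.


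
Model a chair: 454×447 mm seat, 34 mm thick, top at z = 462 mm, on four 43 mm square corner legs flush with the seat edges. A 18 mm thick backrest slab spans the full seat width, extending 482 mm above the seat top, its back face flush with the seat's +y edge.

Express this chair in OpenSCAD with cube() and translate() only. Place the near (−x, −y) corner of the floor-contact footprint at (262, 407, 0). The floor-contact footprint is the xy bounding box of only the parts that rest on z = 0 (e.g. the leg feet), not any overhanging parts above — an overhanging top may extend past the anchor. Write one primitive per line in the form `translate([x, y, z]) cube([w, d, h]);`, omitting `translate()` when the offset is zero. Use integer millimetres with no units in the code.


translate([262, 407, 428]) cube([454, 447, 34]);
translate([262, 407, 0]) cube([43, 43, 428]);
translate([673, 407, 0]) cube([43, 43, 428]);
translate([262, 811, 0]) cube([43, 43, 428]);
translate([673, 811, 0]) cube([43, 43, 428]);
translate([262, 836, 462]) cube([454, 18, 482]);


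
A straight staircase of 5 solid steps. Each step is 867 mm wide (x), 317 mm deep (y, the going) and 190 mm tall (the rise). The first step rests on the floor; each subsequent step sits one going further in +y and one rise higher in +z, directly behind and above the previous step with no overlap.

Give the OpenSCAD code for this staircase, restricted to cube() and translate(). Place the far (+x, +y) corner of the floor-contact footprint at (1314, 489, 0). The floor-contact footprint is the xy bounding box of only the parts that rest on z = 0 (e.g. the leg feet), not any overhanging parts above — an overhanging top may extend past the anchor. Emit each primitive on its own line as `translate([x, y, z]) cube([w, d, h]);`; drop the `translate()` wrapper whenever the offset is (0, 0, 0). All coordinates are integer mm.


translate([447, 172, 0]) cube([867, 317, 190]);
translate([447, 489, 190]) cube([867, 317, 190]);
translate([447, 806, 380]) cube([867, 317, 190]);
translate([447, 1123, 570]) cube([867, 317, 190]);
translate([447, 1440, 760]) cube([867, 317, 190]);
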